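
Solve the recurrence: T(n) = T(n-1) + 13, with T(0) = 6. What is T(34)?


Unrolling the recurrence:
T(34) = T(33) + 13
       = T(32) + 13 + 13
       = T(31) + 13*3
       ...
       = T(0) + 13*34
       = 6 + 442 = 448


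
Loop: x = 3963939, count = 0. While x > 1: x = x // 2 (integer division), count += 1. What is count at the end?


The variable x halves each step:
x = 3963939 -> 1981969 -> 990984 -> 495492 -> 247746 -> 123873 -> 61936 -> 30968 -> 15484 -> 7742 -> 3871 -> 1935 -> 967 -> 483 -> 241 -> 120 -> 60 -> 30 -> 15 -> 7 -> 3 -> 1
Number of halvings = floor(log2(3963939)) = 21


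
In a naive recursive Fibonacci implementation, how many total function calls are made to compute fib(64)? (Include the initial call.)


Let C(m) = total calls to evaluate fib(m). Then C(0)=C(1)=1, and
C(m) = 1 + C(m-1) + C(m-2) for m >= 2.
Build the table (each entry = 1 + previous two):
  C(0) = 1
  C(1) = 1
  C(2) = 1 + 1 + 1 = 3
  C(3) = 1 + 3 + 1 = 5
  C(4) = 1 + 5 + 3 = 9
  C(5) = 1 + 9 + 5 = 15
  C(6) = 1 + 15 + 9 = 25
  C(7) = 1 + 25 + 15 = 41
  C(8) = 1 + 41 + 25 = 67
  C(9) = 1 + 67 + 41 = 109
  C(10) = 1 + 109 + 67 = 177
  C(11) = 1 + 177 + 109 = 287
  C(12) = 1 + 287 + 177 = 465
  C(13) = 1 + 465 + 287 = 753
  C(14) = 1 + 753 + 465 = 1219
  C(15) = 1 + 1219 + 753 = 1973
  C(16) = 1 + 1973 + 1219 = 3193
  C(17) = 1 + 3193 + 1973 = 5167
  C(18) = 1 + 5167 + 3193 = 8361
  C(19) = 1 + 8361 + 5167 = 13529
  C(20) = 1 + 13529 + 8361 = 21891
  C(21) = 1 + 21891 + 13529 = 35421
  C(22) = 1 + 35421 + 21891 = 57313
  C(23) = 1 + 57313 + 35421 = 92735
  C(24) = 1 + 92735 + 57313 = 150049
  C(25) = 1 + 150049 + 92735 = 242785
  C(26) = 1 + 242785 + 150049 = 392835
  C(27) = 1 + 392835 + 242785 = 635621
  C(28) = 1 + 635621 + 392835 = 1028457
  C(29) = 1 + 1028457 + 635621 = 1664079
  C(30) = 1 + 1664079 + 1028457 = 2692537
  C(31) = 1 + 2692537 + 1664079 = 4356617
  C(32) = 1 + 4356617 + 2692537 = 7049155
  C(33) = 1 + 7049155 + 4356617 = 11405773
  C(34) = 1 + 11405773 + 7049155 = 18454929
  C(35) = 1 + 18454929 + 11405773 = 29860703
  C(36) = 1 + 29860703 + 18454929 = 48315633
  C(37) = 1 + 48315633 + 29860703 = 78176337
  C(38) = 1 + 78176337 + 48315633 = 126491971
  C(39) = 1 + 126491971 + 78176337 = 204668309
  C(40) = 1 + 204668309 + 126491971 = 331160281
  C(41) = 1 + 331160281 + 204668309 = 535828591
  C(42) = 1 + 535828591 + 331160281 = 866988873
  C(43) = 1 + 866988873 + 535828591 = 1402817465
  C(44) = 1 + 1402817465 + 866988873 = 2269806339
  C(45) = 1 + 2269806339 + 1402817465 = 3672623805
  C(46) = 1 + 3672623805 + 2269806339 = 5942430145
  C(47) = 1 + 5942430145 + 3672623805 = 9615053951
  C(48) = 1 + 9615053951 + 5942430145 = 15557484097
  C(49) = 1 + 15557484097 + 9615053951 = 25172538049
  C(50) = 1 + 25172538049 + 15557484097 = 40730022147
  C(51) = 1 + 40730022147 + 25172538049 = 65902560197
  C(52) = 1 + 65902560197 + 40730022147 = 106632582345
  C(53) = 1 + 106632582345 + 65902560197 = 172535142543
  C(54) = 1 + 172535142543 + 106632582345 = 279167724889
  C(55) = 1 + 279167724889 + 172535142543 = 451702867433
  C(56) = 1 + 451702867433 + 279167724889 = 730870592323
  C(57) = 1 + 730870592323 + 451702867433 = 1182573459757
  C(58) = 1 + 1182573459757 + 730870592323 = 1913444052081
  C(59) = 1 + 1913444052081 + 1182573459757 = 3096017511839
  C(60) = 1 + 3096017511839 + 1913444052081 = 5009461563921
  C(61) = 1 + 5009461563921 + 3096017511839 = 8105479075761
  C(62) = 1 + 8105479075761 + 5009461563921 = 13114940639683
  C(63) = 1 + 13114940639683 + 8105479075761 = 21220419715445
  C(64) = 1 + 21220419715445 + 13114940639683 = 34335360355129
Total calls for fib(64) = 34335360355129


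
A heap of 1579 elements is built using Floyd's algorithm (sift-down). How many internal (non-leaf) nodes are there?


Leaf nodes occupy roughly half the array.
Sift-down is called for each internal node, starting from the last one.
Internal nodes = floor(n/2) = floor(1579/2) = 789


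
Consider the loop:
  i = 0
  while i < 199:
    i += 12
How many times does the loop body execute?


Starting at i = 0, each iteration adds 12.
Iterations until i >= 199:
  Iteration 1: i = 0 -> i = 12
  Iteration 2: i = 12 -> i = 24
  Iteration 3: i = 24 -> i = 36
  Iteration 4: i = 36 -> i = 48
  Iteration 5: i = 48 -> i = 60
  Iteration 6: i = 60 -> i = 72
  Iteration 7: i = 72 -> i = 84
  Iteration 8: i = 84 -> i = 96
  ... continuing ...
Total iterations = ceil(199/12) = 17


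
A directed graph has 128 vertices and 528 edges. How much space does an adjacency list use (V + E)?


Adjacency list: one list head per vertex + one entry per edge
Vertex heads: 128
Edge entries: 528
Total = 128 + 528 = 656


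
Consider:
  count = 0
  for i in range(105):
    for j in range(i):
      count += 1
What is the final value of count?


For each i, the inner loop runs i times:
  i=0: inner runs 0 times
  i=1: inner runs 1 time
  i=2: inner runs 2 times
  i=3: inner runs 3 times
  i=4: inner runs 4 times
  i=5: inner runs 5 times
  i=6: inner runs 6 times
  i=7: inner runs 7 times
  ...
Total = 0 + 1 + 2 + ... + 104 = 105*(105-1)/2 = 5460


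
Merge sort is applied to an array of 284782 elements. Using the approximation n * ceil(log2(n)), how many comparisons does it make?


Merge sort divides the array into halves recursively.
Number of levels = ceil(log2(284782)) = 19
At each level, approximately n = 284782 comparisons are needed for merging.
Total comparisons ~ n * ceil(log2(n)) = 284782 * 19 = 5410858


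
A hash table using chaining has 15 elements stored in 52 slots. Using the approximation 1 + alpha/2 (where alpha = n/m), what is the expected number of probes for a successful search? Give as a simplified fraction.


Load factor alpha = n/m = 15/52
Expected probes = 1 + alpha/2 = 1 + 15/(2*52)
= 1 + 15/104
= 104/104 + 15/104
= 119/104


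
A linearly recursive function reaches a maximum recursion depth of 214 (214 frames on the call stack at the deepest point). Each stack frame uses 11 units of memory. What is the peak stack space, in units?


Maximum recursion depth = 214 frames
Memory per frame = 11 units
Total stack space = depth * frame_size
= 214 * 11 = 2354


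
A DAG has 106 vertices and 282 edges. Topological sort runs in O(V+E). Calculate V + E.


V = 106 (vertex processing)
E = 282 (edge processing)
V + E = 106 + 282 = 388


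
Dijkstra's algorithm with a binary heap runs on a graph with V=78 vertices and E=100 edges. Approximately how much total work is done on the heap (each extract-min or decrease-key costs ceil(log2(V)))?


Dijkstra with a binary heap: each vertex is extracted once, each edge may relax once.
Each heap operation costs O(log V).
V + E = 78 + 100 = 178
ceil(log2(78)) = 7 (since 2^6 = 64 < 78 <= 128 = 2^7)
Total heap work = (V+E) * ceil(log2(V)) = 178 * 7 = 1246


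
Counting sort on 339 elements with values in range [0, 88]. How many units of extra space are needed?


Output array size: 339 (to store sorted result)
Count array size: 89 (one slot per possible value, range 0 to 88)
Total extra space = 339 + 89 = 428


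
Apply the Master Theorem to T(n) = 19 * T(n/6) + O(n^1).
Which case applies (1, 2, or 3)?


The Master Theorem: T(n) = a*T(n/b) + O(n^c)
  a = 19, b = 6, c = 1
log_b(a) = log_6(19) ~ 1.643
Compare b^c with a: 6^1 = 6 < 19, so c < log_b(a).
Since c < log_b(a), Case 1 applies.
T(n) = O(n^(log_6 19)) ~ O(n^1.643)
Master Theorem case = 1


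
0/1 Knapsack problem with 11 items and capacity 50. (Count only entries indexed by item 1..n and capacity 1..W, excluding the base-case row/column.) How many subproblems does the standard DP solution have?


The DP table is indexed by (item, capacity).
Rows: 11 items
Columns: 50 capacity values (1 to W)
Total subproblems = 11 * 50 = 550


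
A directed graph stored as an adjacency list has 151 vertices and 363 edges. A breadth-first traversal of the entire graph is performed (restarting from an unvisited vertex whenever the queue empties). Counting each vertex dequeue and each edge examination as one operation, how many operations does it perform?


A full BFS traversal dequeues each vertex once and examines each edge once.
Vertex visits: 151
Edge visits: 363
V + E = 151 + 363 = 514


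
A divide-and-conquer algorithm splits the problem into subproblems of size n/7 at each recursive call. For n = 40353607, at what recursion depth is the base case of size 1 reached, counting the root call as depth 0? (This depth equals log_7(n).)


At each depth, the problem size is divided by 7:
  Depth 0: problem size = 40353607
  Depth 1: problem size = 5764801
  Depth 2: problem size = 823543
  Depth 3: problem size = 117649
  Depth 4: problem size = 16807
  Depth 5: problem size = 2401
  Depth 6: problem size = 343
  Depth 7: problem size = 49
  Depth 8: problem size = 7
  Depth 9: problem size = 1 (base case)
The base case is reached at depth log_7(40353607) = 9 (the tree has 10 levels counting depth 0, but the depth asked for is 9).
Recursion depth = 9


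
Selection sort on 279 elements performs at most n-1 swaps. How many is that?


Each of the 278 passes places one element in its final position.
Pass 1: swap minimum into position 0
Pass 2: swap minimum of remaining into position 1
...
Pass 278: last two elements, one swap
Maximum swaps = 279 - 1 = 278


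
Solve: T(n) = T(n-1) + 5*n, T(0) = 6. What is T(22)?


Expanding the recurrence:
T(22) = T(21) + 5*22
       = T(20) + 5*21 + 5*22
       ...
       = T(0) + 5*(1 + 2 + ... + 22)
       = 6 + 5 * 22*23/2
       = 6 + 5 * 253
       = 6 + 1265 = 1271


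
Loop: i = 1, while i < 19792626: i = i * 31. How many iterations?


i multiplies by 31 each step:
i = 1 -> 31 -> 961 -> 29791 -> 923521 -> 28629151 (stop)
Iterations = ceil(log_31(19792626)) = 5


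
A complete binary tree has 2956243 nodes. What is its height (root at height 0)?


In a complete binary tree, level k holds nodes 2^k .. 2^(k+1)-1 (1-indexed).
Height = floor(log2(n)) = floor(log2(2956243)) = 21
Check: 2^21 = 2097152 <= 2956243 < 4194304 = 2^22


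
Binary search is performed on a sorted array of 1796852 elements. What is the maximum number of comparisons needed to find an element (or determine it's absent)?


Binary search halves the search space each comparison:
  Step 1: search space = 1796852 -> 898426
  Step 2: search space = 898426 -> 449213
  Step 3: search space = 449213 -> 224606
  Step 4: search space = 224606 -> 112303
  Step 5: search space = 112303 -> 56151
  Step 6: search space = 56151 -> 28075
  Step 7: search space = 28075 -> 14037
  Step 8: search space = 14037 -> 7018
  Step 9: search space = 7018 -> 3509
  Step 10: search space = 3509 -> 1754
  Step 11: search space = 1754 -> 877
  Step 12: search space = 877 -> 438
  Step 13: search space = 438 -> 219
  Step 14: search space = 219 -> 109
  Step 15: search space = 109 -> 54
  Step 16: search space = 54 -> 27
  Step 17: search space = 27 -> 13
  Step 18: search space = 13 -> 6
  Step 19: search space = 6 -> 3
  Step 20: search space = 3 -> 1
  Step 21: search space = 1 (final check)
Maximum comparisons = floor(log2(1796852)) + 1 = 20 + 1 = 21


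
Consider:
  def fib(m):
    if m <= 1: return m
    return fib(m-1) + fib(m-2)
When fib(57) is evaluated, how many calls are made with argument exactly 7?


Let N(m) = number of times fib(m) is called while evaluating fib(57).
N(57) = 1 (the initial call).
N(56) = 1 (only fib(57) calls it).
For 1 <= m <= 55: fib(m) is called by fib(m+1) and fib(m+2), so
  N(m) = N(m+1) + N(m+2).
fib(0) is called only by fib(2), so N(0) = N(2).
Walk down from m=57:
  N(57)=1, N(56)=1, N(55)=2, N(54)=3, N(53)=5, N(52)=8, N(51)=13, N(50)=21, N(49)=34, N(48)=55, N(47)=89, N(46)=144, N(45)=233, N(44)=377, N(43)=610, N(42)=987, N(41)=1597, N(40)=2584, N(39)=4181, N(38)=6765, N(37)=10946, N(36)=17711, N(35)=28657, N(34)=46368, N(33)=75025, N(32)=121393, N(31)=196418, N(30)=317811, N(29)=514229, N(28)=832040, N(27)=1346269, N(26)=2178309, N(25)=3524578, N(24)=5702887, N(23)=9227465, N(22)=14930352, N(21)=24157817, N(20)=39088169, N(19)=63245986, N(18)=102334155, N(17)=165580141, N(16)=267914296, N(15)=433494437, N(14)=701408733, N(13)=1134903170, N(12)=1836311903, N(11)=2971215073, N(10)=4807526976, N(9)=7778742049, N(8)=12586269025, N(7)=20365011074
N(7) = 20365011074


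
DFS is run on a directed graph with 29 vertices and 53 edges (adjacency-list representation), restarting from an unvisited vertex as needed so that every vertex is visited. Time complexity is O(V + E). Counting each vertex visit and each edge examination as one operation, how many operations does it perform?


A full DFS traversal processes each vertex exactly once (push/pop on stack).
Each directed edge is examined once.
V = 29, E = 53
V + E = 82


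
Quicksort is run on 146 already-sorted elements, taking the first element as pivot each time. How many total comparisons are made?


Sum of comparisons per partition:
145 + 144 + ... + 1 + 0
= 146 * (146 - 1) / 2
= 146 * 145 / 2
= 10585


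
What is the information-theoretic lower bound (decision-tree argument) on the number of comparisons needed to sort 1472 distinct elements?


A binary decision tree of height h has at most 2^h leaves and needs at least n! of them, so h >= ceil(log2(n!)).
1472! is far too large to multiply out, so use Stirling's series:
  ln(n!) ~ n ln n - n + (1/2) ln(2 pi n) + 1/(12n)  (error below 1/(360 n^3), negligible here)
  ln(1472) = 7.2943773
  n ln n = 1472 * 7.2943773 = 10737.3234
  (1/2) ln(2 pi * 1472) = (1/2) ln(9248.8488) = 4.5661
  1/(12*1472) = 0.0001
  ln(1472!) ~ 10737.3234 - 1472 + 4.5661 + 0.0001 = 9269.8896
Convert to base 2: log2(1472!) = 9269.8896 / ln 2 = 9269.8896 / 0.69314718 = 13373.6238
ceil(13373.6238) = 13374


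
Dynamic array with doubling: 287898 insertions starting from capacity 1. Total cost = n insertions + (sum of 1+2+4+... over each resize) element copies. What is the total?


n = 287898
Insertion costs: 287898
Resizes copy 1, 2, 4, ... up to the largest power of 2 that is <= n-1 = 287897, i.e. 262144.
Copy costs = 1 + 2 + 4 + 8 + 16 + 32 + 64 + 128 + 256 + 512 + 1024 + 2048 + 4096 + 8192 + 16384 + 32768 + 65536 + 131072 + 262144 = 524287
Total = 287898 + 524287 = 812185


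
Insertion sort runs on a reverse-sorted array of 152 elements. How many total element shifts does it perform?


Sum of shifts = 1 + 2 + 3 + ... + 151
= 152 * 151 / 2
= 22952 / 2
= 11476


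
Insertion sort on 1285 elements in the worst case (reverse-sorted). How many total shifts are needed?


In the worst case (reverse-sorted), each element shifts past all previous:
  Element 1: 1 shifts
  Element 2: 2 shifts
  Element 3: 3 shifts
  Element 4: 4 shifts
  Element 5: 5 shifts
  ...
  Element 1284: 1284 shifts
Total = 1 + 2 + ... + 1284
= 1285*(1285-1)/2 = 824970


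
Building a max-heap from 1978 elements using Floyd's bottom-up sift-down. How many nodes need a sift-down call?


In a heap of 1978 elements (0-indexed array):
  Last element index: 1977
  Parent of last element: floor((1977 - 1) / 2) = 988
  Internal nodes: indices 0 to 988
  Count = floor(1978/2) = 989


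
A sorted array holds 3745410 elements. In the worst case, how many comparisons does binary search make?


Halving sequence: 3745410 -> 1872705 -> 936352 -> 468176 -> 234088 -> 117044 -> 58522 -> 29261 -> 14630 -> 7315 -> 3657 -> 1828 -> 914 -> 457 -> 228 -> 114 -> 57 -> 28 -> 14 -> 7 -> 3 -> 1
Number of halvings = 21
Max comparisons = 21 + 1 = 22


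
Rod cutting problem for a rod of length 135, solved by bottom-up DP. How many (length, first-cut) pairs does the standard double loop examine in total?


For each subproblem length i = 1..135, the inner loop considers i possible first cuts.
Total = 1 + 2 + ... + 135
= 135*(135+1)/2
= 135*136/2 = 9180


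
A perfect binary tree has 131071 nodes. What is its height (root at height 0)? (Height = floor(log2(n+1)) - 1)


For a perfect binary tree of height h: n = 2^(h+1) - 1, so h = log2(n+1) - 1.
  n + 1 = 131072 = 2^17
  log2(131072) = 17
  height = 17 - 1 = 16


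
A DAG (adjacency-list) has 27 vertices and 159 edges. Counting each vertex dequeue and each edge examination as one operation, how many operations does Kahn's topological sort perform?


V = 27 (vertex processing)
E = 159 (edge processing)
V + E = 27 + 159 = 186


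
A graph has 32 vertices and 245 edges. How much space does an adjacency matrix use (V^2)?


Adjacency matrix: V x V grid of entries
Space = V^2 = 32^2 = 32 * 32 = 1024


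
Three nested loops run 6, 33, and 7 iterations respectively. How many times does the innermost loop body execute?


Loop 1 (outermost): 6 iterations
Loop 2 (middle): 33 iterations per outer
Loop 3 (innermost): 7 iterations per middle
Total = 6 * 33 * 7 = 1386


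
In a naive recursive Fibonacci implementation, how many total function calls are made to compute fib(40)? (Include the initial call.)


Let C(m) = total calls to evaluate fib(m). Then C(0)=C(1)=1, and
C(m) = 1 + C(m-1) + C(m-2) for m >= 2.
Build the table (each entry = 1 + previous two):
  C(0) = 1
  C(1) = 1
  C(2) = 1 + 1 + 1 = 3
  C(3) = 1 + 3 + 1 = 5
  C(4) = 1 + 5 + 3 = 9
  C(5) = 1 + 9 + 5 = 15
  C(6) = 1 + 15 + 9 = 25
  C(7) = 1 + 25 + 15 = 41
  C(8) = 1 + 41 + 25 = 67
  C(9) = 1 + 67 + 41 = 109
  C(10) = 1 + 109 + 67 = 177
  C(11) = 1 + 177 + 109 = 287
  C(12) = 1 + 287 + 177 = 465
  C(13) = 1 + 465 + 287 = 753
  C(14) = 1 + 753 + 465 = 1219
  C(15) = 1 + 1219 + 753 = 1973
  C(16) = 1 + 1973 + 1219 = 3193
  C(17) = 1 + 3193 + 1973 = 5167
  C(18) = 1 + 5167 + 3193 = 8361
  C(19) = 1 + 8361 + 5167 = 13529
  C(20) = 1 + 13529 + 8361 = 21891
  C(21) = 1 + 21891 + 13529 = 35421
  C(22) = 1 + 35421 + 21891 = 57313
  C(23) = 1 + 57313 + 35421 = 92735
  C(24) = 1 + 92735 + 57313 = 150049
  C(25) = 1 + 150049 + 92735 = 242785
  C(26) = 1 + 242785 + 150049 = 392835
  C(27) = 1 + 392835 + 242785 = 635621
  C(28) = 1 + 635621 + 392835 = 1028457
  C(29) = 1 + 1028457 + 635621 = 1664079
  C(30) = 1 + 1664079 + 1028457 = 2692537
  C(31) = 1 + 2692537 + 1664079 = 4356617
  C(32) = 1 + 4356617 + 2692537 = 7049155
  C(33) = 1 + 7049155 + 4356617 = 11405773
  C(34) = 1 + 11405773 + 7049155 = 18454929
  C(35) = 1 + 18454929 + 11405773 = 29860703
  C(36) = 1 + 29860703 + 18454929 = 48315633
  C(37) = 1 + 48315633 + 29860703 = 78176337
  C(38) = 1 + 78176337 + 48315633 = 126491971
  C(39) = 1 + 126491971 + 78176337 = 204668309
  C(40) = 1 + 204668309 + 126491971 = 331160281
Total calls for fib(40) = 331160281


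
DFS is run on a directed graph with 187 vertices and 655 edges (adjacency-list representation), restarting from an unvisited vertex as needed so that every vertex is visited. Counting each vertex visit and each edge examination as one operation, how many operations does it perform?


A full DFS traversal processes each vertex exactly once (push/pop on stack).
Each directed edge is examined once.
V = 187, E = 655
V + E = 842


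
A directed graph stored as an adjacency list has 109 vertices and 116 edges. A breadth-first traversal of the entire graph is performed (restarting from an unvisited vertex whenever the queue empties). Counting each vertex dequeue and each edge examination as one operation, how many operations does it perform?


A full BFS traversal dequeues each vertex once and examines each edge once.
Vertex visits: 109
Edge visits: 116
V + E = 109 + 116 = 225


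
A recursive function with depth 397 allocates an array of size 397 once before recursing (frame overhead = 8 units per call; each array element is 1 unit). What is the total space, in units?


Array allocation: 397 units (allocated once)
Stack frames: 397 deep * 8 per frame = 3176 units
Total = 397 + 3176 = 3573


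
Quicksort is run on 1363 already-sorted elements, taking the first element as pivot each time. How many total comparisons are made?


Sum of comparisons per partition:
1362 + 1361 + ... + 1 + 0
= 1363 * (1363 - 1) / 2
= 1363 * 1362 / 2
= 928203


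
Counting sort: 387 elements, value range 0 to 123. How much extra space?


n = 387 (output array)
k = 124 (count array for 124 distinct values)
Extra space = 387 + 124 = 511


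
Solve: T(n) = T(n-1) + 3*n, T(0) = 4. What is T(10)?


Expanding the recurrence:
T(10) = T(9) + 3*10
       = T(8) + 3*9 + 3*10
       ...
       = T(0) + 3*(1 + 2 + ... + 10)
       = 4 + 3 * 10*11/2
       = 4 + 3 * 55
       = 4 + 165 = 169


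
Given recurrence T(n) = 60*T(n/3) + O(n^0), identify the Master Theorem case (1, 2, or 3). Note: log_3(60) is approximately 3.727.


Master Theorem parameters: a=60, b=3, c=0
log_b(a) = 3.727
Compare b^c with a: 3^0 = 1 < 60, so c < log_b(a).
Comparing c=0 vs log_b(a)=3.727:
0 < 3.727 => Case 1
Result: T(n) = O(n^(log_3 60)) ~ O(n^3.727)
Master Theorem case = 1


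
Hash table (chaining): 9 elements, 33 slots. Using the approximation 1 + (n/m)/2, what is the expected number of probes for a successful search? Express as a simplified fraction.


Computing expected probes:
alpha = 9/33
= 1 + alpha/2
= 1 + 9/(2*33)
= (2*33 + 9) / (2*33)
= 75/66 = 25/22


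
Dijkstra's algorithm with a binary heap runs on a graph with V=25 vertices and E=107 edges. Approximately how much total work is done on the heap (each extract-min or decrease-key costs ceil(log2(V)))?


Dijkstra with a binary heap: each vertex is extracted once, each edge may relax once.
Each heap operation costs O(log V).
V + E = 25 + 107 = 132
ceil(log2(25)) = 5 (since 2^4 = 16 < 25 <= 32 = 2^5)
Total heap work = (V+E) * ceil(log2(V)) = 132 * 5 = 660


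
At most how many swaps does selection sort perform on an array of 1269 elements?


Each of the 1268 passes places one element in its final position.
Pass 1: swap minimum into position 0
Pass 2: swap minimum of remaining into position 1
...
Pass 1268: last two elements, one swap
Maximum swaps = 1269 - 1 = 1268


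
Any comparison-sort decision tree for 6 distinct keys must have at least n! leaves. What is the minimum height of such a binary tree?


A binary decision tree of height h has at most 2^h leaves and needs at least n! of them, so h >= ceil(log2(n!)).
Compute 6! as a running product:
  x2 = 2, x3 = 6, x4 = 24, x5 = 120
  x6 = 720
6! = 720
Bracket between powers of 2:
  2^9 = 512 < 720 <= 1024 = 2^10
So ceil(log2(6!)) = 10


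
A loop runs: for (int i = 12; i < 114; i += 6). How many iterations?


Loop starts at i = 12, increments by 6, stops when i >= 114.
Number of iterations = ceil((114 - 12) / 6)
= ceil(102 / 6)
= 17


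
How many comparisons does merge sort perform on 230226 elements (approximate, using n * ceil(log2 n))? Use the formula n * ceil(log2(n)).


Recursion depth: ceil(log2(230226)) = 18
Each recursion level merges n = 230226 elements
Total = 230226 * 18 = 4144068


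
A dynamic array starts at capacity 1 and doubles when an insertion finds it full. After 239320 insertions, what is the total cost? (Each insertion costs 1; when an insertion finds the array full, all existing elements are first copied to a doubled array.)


Insertion cost: 239320 (one per element)
Resizes occur just before inserting elements 2, 3, 5, 9, ...
Elements copied at each resize: 1 + 2 + 4 + 8 + 16 + 32 + 64 + 128 + 256 + 512 + 1024 + 2048 + 4096 + 8192 + 16384 + 32768 + 65536 + 131072
Sum of copies = 262143 (geometric series: 2^k - 1)
Total = 239320 + 262143 = 501463


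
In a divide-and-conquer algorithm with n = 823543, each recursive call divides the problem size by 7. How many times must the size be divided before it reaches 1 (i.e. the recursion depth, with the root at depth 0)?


Number of divisions = log_7(823543)
Sizes: 823543 -> 117649 -> 16807 -> 2401 -> 343 -> 49 -> 7 -> 1 (7 divisions)
Recursion depth = 7


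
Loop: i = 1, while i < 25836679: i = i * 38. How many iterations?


i multiplies by 38 each step:
i = 1 -> 38 -> 1444 -> 54872 -> 2085136 -> 79235168 (stop)
Iterations = ceil(log_38(25836679)) = 5


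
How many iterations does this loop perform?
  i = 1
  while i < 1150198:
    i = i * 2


The loop variable doubles each iteration:
i = 1 -> 2 -> 4 -> 8 -> 16 -> 32 -> 64 -> 128 -> 256 -> 512 -> 1024 -> 2048 -> 4096 -> 8192 -> 16384 -> 32768 -> 65536 -> 131072 -> 262144 -> 524288 -> 1048576 -> 2097152 (stop, 2097152 >= 1150198)
Number of doublings = ceil(log2(1150198)) = 21


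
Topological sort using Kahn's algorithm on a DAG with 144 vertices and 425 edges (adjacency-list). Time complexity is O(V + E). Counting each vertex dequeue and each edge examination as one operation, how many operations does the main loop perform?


Kahn's algorithm:
  1. Compute in-degrees: O(V + E)
  2. Process queue: each vertex dequeued once (O(V))
     each edge examined once (O(E))
Total = V + E = 144 + 425 = 569


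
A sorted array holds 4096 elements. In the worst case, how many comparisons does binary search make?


Halving sequence: 4096 -> 2048 -> 1024 -> 512 -> 256 -> 128 -> 64 -> 32 -> 16 -> 8 -> 4 -> 2 -> 1
Number of halvings = 12
Max comparisons = 12 + 1 = 13


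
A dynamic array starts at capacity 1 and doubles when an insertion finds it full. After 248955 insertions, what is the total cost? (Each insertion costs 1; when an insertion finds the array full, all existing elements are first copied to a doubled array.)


Insertion cost: 248955 (one per element)
Resizes occur just before inserting elements 2, 3, 5, 9, ...
Elements copied at each resize: 1 + 2 + 4 + 8 + 16 + 32 + 64 + 128 + 256 + 512 + 1024 + 2048 + 4096 + 8192 + 16384 + 32768 + 65536 + 131072
Sum of copies = 262143 (geometric series: 2^k - 1)
Total = 248955 + 262143 = 511098


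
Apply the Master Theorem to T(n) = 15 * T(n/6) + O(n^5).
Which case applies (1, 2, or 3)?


The Master Theorem: T(n) = a*T(n/b) + O(n^c)
  a = 15, b = 6, c = 5
log_b(a) = log_6(15) ~ 1.511
Compare b^c with a: 6^5 = 7776 > 15, so c > log_b(a).
Since c > log_b(a), Case 3 applies.
T(n) = O(n^5)
Master Theorem case = 3


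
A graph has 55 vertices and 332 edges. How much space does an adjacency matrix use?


Adjacency matrix: V x V grid of entries
Space = V^2 = 55^2 = 55 * 55 = 3025


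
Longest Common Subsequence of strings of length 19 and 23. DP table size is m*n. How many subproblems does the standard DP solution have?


DP table indexed by positions in both strings.
First string: 19 positions
Second string: 23 positions
Total = 19 * 23 = 437


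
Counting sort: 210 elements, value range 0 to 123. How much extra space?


n = 210 (output array)
k = 124 (count array for 124 distinct values)
Extra space = 210 + 124 = 334


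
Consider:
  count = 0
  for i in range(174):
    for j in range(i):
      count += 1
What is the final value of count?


For each i, the inner loop runs i times:
  i=0: inner runs 0 times
  i=1: inner runs 1 time
  i=2: inner runs 2 times
  i=3: inner runs 3 times
  i=4: inner runs 4 times
  i=5: inner runs 5 times
  i=6: inner runs 6 times
  i=7: inner runs 7 times
  ...
Total = 0 + 1 + 2 + ... + 173 = 174*(174-1)/2 = 15051


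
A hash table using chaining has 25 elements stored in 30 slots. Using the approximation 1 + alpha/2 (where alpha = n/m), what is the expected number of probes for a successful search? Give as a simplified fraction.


Load factor alpha = n/m = 25/30
Expected probes = 1 + alpha/2 = 1 + 25/(2*30)
= 1 + 25/60
= 60/60 + 25/60
= 85/60
Simplify: 17/12


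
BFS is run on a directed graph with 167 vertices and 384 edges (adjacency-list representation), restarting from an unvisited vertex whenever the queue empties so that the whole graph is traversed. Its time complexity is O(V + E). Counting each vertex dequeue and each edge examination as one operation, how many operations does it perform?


A full BFS traversal dequeues each vertex exactly once and examines each directed edge exactly once.
V = 167 (vertex processing cost)
E = 384 (edge examination cost)
Total operations proportional to V + E = 167 + 384 = 551


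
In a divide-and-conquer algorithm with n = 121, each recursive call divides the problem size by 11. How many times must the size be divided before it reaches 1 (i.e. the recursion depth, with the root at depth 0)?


Number of divisions = log_11(121)
Sizes: 121 -> 11 -> 1 (2 divisions)
Recursion depth = 2


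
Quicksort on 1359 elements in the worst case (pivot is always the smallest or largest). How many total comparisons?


In the worst case, each partition step picks the worst pivot:
  Partition 1: 1358 comparisons (n-1 elements to compare)
  Partition 2: 1357 comparisons
  Partition 3: 1356 comparisons
  Partition 4: 1355 comparisons
  Partition 5: 1354 comparisons
  ...
  Last partition: 0 comparisons
Total = (n-1) + (n-2) + ... + 1 + 0 = n*(n-1)/2
= 1359*1358/2 = 922761


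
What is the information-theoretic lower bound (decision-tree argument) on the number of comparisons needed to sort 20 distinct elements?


A binary decision tree of height h has at most 2^h leaves and needs at least n! of them, so h >= ceil(log2(n!)).
Compute 20! as a running product:
  x2 = 2, x3 = 6, x4 = 24, x5 = 120
  x6 = 720, x7 = 5040, x8 = 40320, x9 = 362880
  x10 = 3628800, x11 = 39916800, x12 = 479001600, x13 = 6227020800
  x14 = 87178291200, x15 = 1307674368000, x16 = 20922789888000, x17 = 355687428096000
  x18 = 6402373705728000, x19 = 121645100408832000, x20 = 2432902008176640000
20! = 2432902008176640000
Bracket between powers of 2:
  2^61 = 2305843009213693952 < 2432902008176640000 <= 4611686018427387904 = 2^62
So ceil(log2(20!)) = 62


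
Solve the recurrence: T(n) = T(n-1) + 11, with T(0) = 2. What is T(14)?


Unrolling the recurrence:
T(14) = T(13) + 11
       = T(12) + 11 + 11
       = T(11) + 11*3
       ...
       = T(0) + 11*14
       = 2 + 154 = 156


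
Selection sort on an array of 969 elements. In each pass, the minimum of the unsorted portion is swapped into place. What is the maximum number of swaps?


Selection sort performs one swap per pass:
  Pass 1: find min in positions 0 to 968, swap with position 0
  Pass 2: find min in positions 1 to 968, swap with position 1
  Pass 3: find min in positions 2 to 968, swap with position 2
  Pass 4: find min in positions 3 to 968, swap with position 3
  Pass 5: find min in positions 4 to 968, swap with position 4
  ... (963 more passes)
Total passes (and swaps) = n - 1 = 969 - 1 = 968


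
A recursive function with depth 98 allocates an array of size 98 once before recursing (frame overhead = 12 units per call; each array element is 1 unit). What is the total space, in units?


Array allocation: 98 units (allocated once)
Stack frames: 98 deep * 12 per frame = 1176 units
Total = 98 + 1176 = 1274


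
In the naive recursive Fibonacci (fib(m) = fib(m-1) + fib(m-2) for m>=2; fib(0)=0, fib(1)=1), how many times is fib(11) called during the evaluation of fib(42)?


Let N(m) = number of times fib(m) is called while evaluating fib(42).
N(42) = 1 (the initial call).
N(41) = 1 (only fib(42) calls it).
For 1 <= m <= 40: fib(m) is called by fib(m+1) and fib(m+2), so
  N(m) = N(m+1) + N(m+2).
fib(0) is called only by fib(2), so N(0) = N(2).
Walk down from m=42:
  N(42)=1, N(41)=1, N(40)=2, N(39)=3, N(38)=5, N(37)=8, N(36)=13, N(35)=21, N(34)=34, N(33)=55, N(32)=89, N(31)=144, N(30)=233, N(29)=377, N(28)=610, N(27)=987, N(26)=1597, N(25)=2584, N(24)=4181, N(23)=6765, N(22)=10946, N(21)=17711, N(20)=28657, N(19)=46368, N(18)=75025, N(17)=121393, N(16)=196418, N(15)=317811, N(14)=514229, N(13)=832040, N(12)=1346269, N(11)=2178309
N(11) = 2178309


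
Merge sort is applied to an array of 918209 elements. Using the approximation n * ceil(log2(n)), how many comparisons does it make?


Merge sort divides the array into halves recursively.
Number of levels = ceil(log2(918209)) = 20
At each level, approximately n = 918209 comparisons are needed for merging.
Total comparisons ~ n * ceil(log2(n)) = 918209 * 20 = 18364180


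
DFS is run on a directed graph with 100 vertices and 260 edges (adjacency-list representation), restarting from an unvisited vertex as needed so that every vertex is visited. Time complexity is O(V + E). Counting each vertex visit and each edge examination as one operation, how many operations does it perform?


A full DFS traversal processes each vertex exactly once (push/pop on stack).
Each directed edge is examined once.
V = 100, E = 260
V + E = 360


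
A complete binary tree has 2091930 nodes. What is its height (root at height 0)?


In a complete binary tree, level k holds nodes 2^k .. 2^(k+1)-1 (1-indexed).
Height = floor(log2(n)) = floor(log2(2091930)) = 20
Check: 2^20 = 1048576 <= 2091930 < 2097152 = 2^21


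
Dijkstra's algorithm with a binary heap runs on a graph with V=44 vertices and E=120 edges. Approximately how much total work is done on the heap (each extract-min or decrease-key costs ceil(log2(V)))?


Dijkstra with a binary heap: each vertex is extracted once, each edge may relax once.
Each heap operation costs O(log V).
V + E = 44 + 120 = 164
ceil(log2(44)) = 6 (since 2^5 = 32 < 44 <= 64 = 2^6)
Total heap work = (V+E) * ceil(log2(V)) = 164 * 6 = 984


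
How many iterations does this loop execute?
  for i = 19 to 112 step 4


The loop variable i takes values starting at 19 and increments by 4 each iteration.
Sequence: i = 19, 23, 27, 31, 35, 39, 43, 47, 51, ...
The upper bound 112 is inclusive, so the count is floor((last - first) / step) + 1:
floor((112 - 19) / 4) + 1 = floor(93/4) + 1 = 23 + 1 = 24


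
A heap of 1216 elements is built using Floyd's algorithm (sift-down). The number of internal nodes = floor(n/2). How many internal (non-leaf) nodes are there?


Leaf nodes occupy roughly half the array.
Sift-down is called for each internal node, starting from the last one.
Internal nodes = floor(n/2) = floor(1216/2) = 608


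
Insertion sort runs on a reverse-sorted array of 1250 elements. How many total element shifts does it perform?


Sum of shifts = 1 + 2 + 3 + ... + 1249
= 1250 * 1249 / 2
= 1561250 / 2
= 780625


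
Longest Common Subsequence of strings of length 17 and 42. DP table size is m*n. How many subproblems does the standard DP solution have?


DP table indexed by positions in both strings.
First string: 17 positions
Second string: 42 positions
Total = 17 * 42 = 714


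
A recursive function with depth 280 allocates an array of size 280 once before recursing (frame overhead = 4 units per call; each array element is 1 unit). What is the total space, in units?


Array allocation: 280 units (allocated once)
Stack frames: 280 deep * 4 per frame = 1120 units
Total = 280 + 1120 = 1400


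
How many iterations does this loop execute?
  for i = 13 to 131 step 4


The loop variable i takes values starting at 13 and increments by 4 each iteration.
Sequence: i = 13, 17, 21, 25, 29, 33, 37, 41, 45, ...
The upper bound 131 is inclusive, so the count is floor((last - first) / step) + 1:
floor((131 - 13) / 4) + 1 = floor(118/4) + 1 = 29 + 1 = 30


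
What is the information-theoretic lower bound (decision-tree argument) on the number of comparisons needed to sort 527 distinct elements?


A binary decision tree of height h has at most 2^h leaves and needs at least n! of them, so h >= ceil(log2(n!)).
527! is far too large to multiply out, so use Stirling's series:
  ln(n!) ~ n ln n - n + (1/2) ln(2 pi n) + 1/(12n)  (error below 1/(360 n^3), negligible here)
  ln(527) = 6.2672005
  n ln n = 527 * 6.2672005 = 3302.8147
  (1/2) ln(2 pi * 527) = (1/2) ln(3311.2387) = 4.0525
  1/(12*527) = 0.0002
  ln(527!) ~ 3302.8147 - 527 + 4.0525 + 0.0002 = 2779.8674
Convert to base 2: log2(527!) = 2779.8674 / ln 2 = 2779.8674 / 0.69314718 = 4010.5009
ceil(4010.5009) = 4011


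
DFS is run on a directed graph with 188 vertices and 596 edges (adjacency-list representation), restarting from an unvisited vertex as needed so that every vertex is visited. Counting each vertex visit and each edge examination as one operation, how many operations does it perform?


A full DFS traversal processes each vertex exactly once (push/pop on stack).
Each directed edge is examined once.
V = 188, E = 596
V + E = 784


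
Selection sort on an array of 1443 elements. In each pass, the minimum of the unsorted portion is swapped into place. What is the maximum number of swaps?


Selection sort performs one swap per pass:
  Pass 1: find min in positions 0 to 1442, swap with position 0
  Pass 2: find min in positions 1 to 1442, swap with position 1
  Pass 3: find min in positions 2 to 1442, swap with position 2
  Pass 4: find min in positions 3 to 1442, swap with position 3
  Pass 5: find min in positions 4 to 1442, swap with position 4
  ... (1437 more passes)
Total passes (and swaps) = n - 1 = 1443 - 1 = 1442


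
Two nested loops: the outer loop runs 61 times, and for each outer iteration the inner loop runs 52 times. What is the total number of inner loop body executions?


Outer loop: 61 iterations
Inner loop: 52 iterations per outer iteration
Total = 61 * 52 = 3172


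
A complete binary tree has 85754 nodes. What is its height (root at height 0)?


In a complete binary tree, level k holds nodes 2^k .. 2^(k+1)-1 (1-indexed).
Height = floor(log2(n)) = floor(log2(85754)) = 16
Check: 2^16 = 65536 <= 85754 < 131072 = 2^17


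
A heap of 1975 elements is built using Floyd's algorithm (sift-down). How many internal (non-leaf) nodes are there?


Leaf nodes occupy roughly half the array.
Sift-down is called for each internal node, starting from the last one.
Internal nodes = floor(n/2) = floor(1975/2) = 987


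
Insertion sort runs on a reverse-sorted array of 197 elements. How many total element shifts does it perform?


Sum of shifts = 1 + 2 + 3 + ... + 196
= 197 * 196 / 2
= 38612 / 2
= 19306


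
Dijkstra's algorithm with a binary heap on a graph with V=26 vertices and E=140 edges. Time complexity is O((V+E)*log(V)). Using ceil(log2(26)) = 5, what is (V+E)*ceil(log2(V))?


Dijkstra with a binary heap: each vertex is extracted once, each edge may relax once.
Each heap operation costs O(log V).
V + E = 26 + 140 = 166
ceil(log2(26)) = 5 (since 2^4 = 16 < 26 <= 32 = 2^5)
Total heap work = (V+E) * ceil(log2(V)) = 166 * 5 = 830


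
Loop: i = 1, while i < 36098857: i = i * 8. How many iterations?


i multiplies by 8 each step:
i = 1 -> 8 -> 64 -> 512 -> 4096 -> 32768 -> 262144 -> 2097152 -> 16777216 -> 134217728 (stop)
Iterations = ceil(log_8(36098857)) = 9


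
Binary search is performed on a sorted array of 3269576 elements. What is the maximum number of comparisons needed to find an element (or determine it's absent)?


Binary search halves the search space each comparison:
  Step 1: search space = 3269576 -> 1634788
  Step 2: search space = 1634788 -> 817394
  Step 3: search space = 817394 -> 408697
  Step 4: search space = 408697 -> 204348
  Step 5: search space = 204348 -> 102174
  Step 6: search space = 102174 -> 51087
  Step 7: search space = 51087 -> 25543
  Step 8: search space = 25543 -> 12771
  Step 9: search space = 12771 -> 6385
  Step 10: search space = 6385 -> 3192
  Step 11: search space = 3192 -> 1596
  Step 12: search space = 1596 -> 798
  Step 13: search space = 798 -> 399
  Step 14: search space = 399 -> 199
  Step 15: search space = 199 -> 99
  Step 16: search space = 99 -> 49
  Step 17: search space = 49 -> 24
  Step 18: search space = 24 -> 12
  Step 19: search space = 12 -> 6
  Step 20: search space = 6 -> 3
  Step 21: search space = 3 -> 1
  Step 22: search space = 1 (final check)
Maximum comparisons = floor(log2(3269576)) + 1 = 21 + 1 = 22


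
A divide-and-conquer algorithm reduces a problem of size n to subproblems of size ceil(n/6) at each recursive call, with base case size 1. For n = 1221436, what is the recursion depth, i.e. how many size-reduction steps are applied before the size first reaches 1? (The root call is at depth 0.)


Each step divides the size by 6 (rounding up); after k steps the size is ceil(n/6^k), which equals 1 exactly when 6^k >= n.
So the depth is the smallest k with 6^k >= 1221436, i.e. ceil(log_6(1221436)).
6^7 = 279936 < 1221436 <= 1679616 = 6^8
Recursion depth = 8
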